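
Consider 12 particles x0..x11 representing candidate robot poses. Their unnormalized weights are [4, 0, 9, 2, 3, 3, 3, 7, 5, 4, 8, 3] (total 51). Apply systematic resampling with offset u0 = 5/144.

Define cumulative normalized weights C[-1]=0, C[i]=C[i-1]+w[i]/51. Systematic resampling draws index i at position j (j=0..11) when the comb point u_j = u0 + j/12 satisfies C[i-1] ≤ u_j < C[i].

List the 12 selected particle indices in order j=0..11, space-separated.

0 2 2 3 5 6 7 8 8 10 10 11

C = [4/51, 4/51, 13/51, 5/17, 6/17, 7/17, 8/17, 31/51, 12/17, 40/51, 16/17, 1]
j=0: u_0=5/144 ∈ [0, 4/51) → index 0
j=1: u_1=17/144 ∈ [4/51, 13/51) → index 2
j=2: u_2=29/144 ∈ [4/51, 13/51) → index 2
j=3: u_3=41/144 ∈ [13/51, 5/17) → index 3
j=4: u_4=53/144 ∈ [6/17, 7/17) → index 5
j=5: u_5=65/144 ∈ [7/17, 8/17) → index 6
j=6: u_6=77/144 ∈ [8/17, 31/51) → index 7
j=7: u_7=89/144 ∈ [31/51, 12/17) → index 8
j=8: u_8=101/144 ∈ [31/51, 12/17) → index 8
j=9: u_9=113/144 ∈ [40/51, 16/17) → index 10
j=10: u_10=125/144 ∈ [40/51, 16/17) → index 10
j=11: u_11=137/144 ∈ [16/17, 1) → index 11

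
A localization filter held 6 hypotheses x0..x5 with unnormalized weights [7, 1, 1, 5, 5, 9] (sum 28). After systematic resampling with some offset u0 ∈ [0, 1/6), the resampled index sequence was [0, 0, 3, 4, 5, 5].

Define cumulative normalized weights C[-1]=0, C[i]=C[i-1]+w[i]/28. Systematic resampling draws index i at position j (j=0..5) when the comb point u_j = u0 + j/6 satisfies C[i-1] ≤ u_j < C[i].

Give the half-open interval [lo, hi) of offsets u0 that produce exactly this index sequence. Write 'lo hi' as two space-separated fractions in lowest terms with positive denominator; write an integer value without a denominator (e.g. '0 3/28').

C = [1/4, 2/7, 9/28, 1/2, 19/28, 1]
j=0 picked index 0: u0 ∈ [0, 1/4)
j=1 picked index 0: u0 ∈ [-1/6, 1/12)
j=2 picked index 3: u0 ∈ [-1/84, 1/6)
j=3 picked index 4: u0 ∈ [0, 5/28)
j=4 picked index 5: u0 ∈ [1/84, 1/3)
j=5 picked index 5: u0 ∈ [-13/84, 1/6)
intersection: [1/84, 1/12)

1/84 1/12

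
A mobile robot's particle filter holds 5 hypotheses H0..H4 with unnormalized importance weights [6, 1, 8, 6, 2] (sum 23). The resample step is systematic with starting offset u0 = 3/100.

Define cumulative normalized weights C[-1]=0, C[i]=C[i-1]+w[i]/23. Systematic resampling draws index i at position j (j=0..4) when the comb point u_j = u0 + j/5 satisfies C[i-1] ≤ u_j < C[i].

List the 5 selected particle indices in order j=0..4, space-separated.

0 0 2 2 3

C = [6/23, 7/23, 15/23, 21/23, 1]
j=0: u_0=3/100 ∈ [0, 6/23) → index 0
j=1: u_1=23/100 ∈ [0, 6/23) → index 0
j=2: u_2=43/100 ∈ [7/23, 15/23) → index 2
j=3: u_3=63/100 ∈ [7/23, 15/23) → index 2
j=4: u_4=83/100 ∈ [15/23, 21/23) → index 3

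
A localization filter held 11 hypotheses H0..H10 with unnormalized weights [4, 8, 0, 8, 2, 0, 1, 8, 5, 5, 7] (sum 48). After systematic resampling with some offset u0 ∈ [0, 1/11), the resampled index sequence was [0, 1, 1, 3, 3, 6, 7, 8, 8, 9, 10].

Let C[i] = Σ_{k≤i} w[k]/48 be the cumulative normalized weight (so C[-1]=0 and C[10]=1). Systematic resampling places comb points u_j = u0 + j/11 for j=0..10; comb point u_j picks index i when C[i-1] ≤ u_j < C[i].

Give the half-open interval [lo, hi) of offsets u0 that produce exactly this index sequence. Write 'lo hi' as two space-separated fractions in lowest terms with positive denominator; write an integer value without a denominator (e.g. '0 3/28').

C = [1/12, 1/4, 1/4, 5/12, 11/24, 11/24, 23/48, 31/48, 3/4, 41/48, 1]
j=0 picked index 0: u0 ∈ [0, 1/12)
j=1 picked index 1: u0 ∈ [-1/132, 7/44)
j=2 picked index 1: u0 ∈ [-13/132, 3/44)
j=3 picked index 3: u0 ∈ [-1/44, 19/132)
j=4 picked index 3: u0 ∈ [-5/44, 7/132)
j=5 picked index 6: u0 ∈ [1/264, 13/528)
j=6 picked index 7: u0 ∈ [-35/528, 53/528)
j=7 picked index 8: u0 ∈ [5/528, 5/44)
j=8 picked index 8: u0 ∈ [-43/528, 1/44)
j=9 picked index 9: u0 ∈ [-3/44, 19/528)
j=10 picked index 10: u0 ∈ [-29/528, 1/11)
intersection: [5/528, 1/44)

5/528 1/44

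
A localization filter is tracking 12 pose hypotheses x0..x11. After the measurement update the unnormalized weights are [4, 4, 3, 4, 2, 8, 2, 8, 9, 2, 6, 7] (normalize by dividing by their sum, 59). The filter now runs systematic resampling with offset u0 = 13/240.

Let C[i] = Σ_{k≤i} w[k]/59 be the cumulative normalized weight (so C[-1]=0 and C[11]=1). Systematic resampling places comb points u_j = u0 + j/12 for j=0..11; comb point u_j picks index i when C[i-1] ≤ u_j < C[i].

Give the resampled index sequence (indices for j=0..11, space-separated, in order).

C = [4/59, 8/59, 11/59, 15/59, 17/59, 25/59, 27/59, 35/59, 44/59, 46/59, 52/59, 1]
j=0: u_0=13/240 ∈ [0, 4/59) → index 0
j=1: u_1=11/80 ∈ [8/59, 11/59) → index 2
j=2: u_2=53/240 ∈ [11/59, 15/59) → index 3
j=3: u_3=73/240 ∈ [17/59, 25/59) → index 5
j=4: u_4=31/80 ∈ [17/59, 25/59) → index 5
j=5: u_5=113/240 ∈ [27/59, 35/59) → index 7
j=6: u_6=133/240 ∈ [27/59, 35/59) → index 7
j=7: u_7=51/80 ∈ [35/59, 44/59) → index 8
j=8: u_8=173/240 ∈ [35/59, 44/59) → index 8
j=9: u_9=193/240 ∈ [46/59, 52/59) → index 10
j=10: u_10=71/80 ∈ [52/59, 1) → index 11
j=11: u_11=233/240 ∈ [52/59, 1) → index 11

0 2 3 5 5 7 7 8 8 10 11 11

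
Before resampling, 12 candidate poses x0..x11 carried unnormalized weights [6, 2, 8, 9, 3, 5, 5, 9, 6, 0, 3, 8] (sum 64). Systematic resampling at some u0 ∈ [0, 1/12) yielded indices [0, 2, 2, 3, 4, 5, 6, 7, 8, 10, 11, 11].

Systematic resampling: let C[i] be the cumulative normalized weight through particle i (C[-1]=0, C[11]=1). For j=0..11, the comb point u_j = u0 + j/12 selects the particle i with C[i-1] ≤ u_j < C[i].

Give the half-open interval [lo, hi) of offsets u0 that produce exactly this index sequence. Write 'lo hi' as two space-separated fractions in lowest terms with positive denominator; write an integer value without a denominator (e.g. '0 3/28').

C = [3/32, 1/8, 1/4, 25/64, 7/16, 33/64, 19/32, 47/64, 53/64, 53/64, 7/8, 1]
j=0 picked index 0: u0 ∈ [0, 3/32)
j=1 picked index 2: u0 ∈ [1/24, 1/6)
j=2 picked index 2: u0 ∈ [-1/24, 1/12)
j=3 picked index 3: u0 ∈ [0, 9/64)
j=4 picked index 4: u0 ∈ [11/192, 5/48)
j=5 picked index 5: u0 ∈ [1/48, 19/192)
j=6 picked index 6: u0 ∈ [1/64, 3/32)
j=7 picked index 7: u0 ∈ [1/96, 29/192)
j=8 picked index 8: u0 ∈ [13/192, 31/192)
j=9 picked index 10: u0 ∈ [5/64, 1/8)
j=10 picked index 11: u0 ∈ [1/24, 1/6)
j=11 picked index 11: u0 ∈ [-1/24, 1/12)
intersection: [5/64, 1/12)

5/64 1/12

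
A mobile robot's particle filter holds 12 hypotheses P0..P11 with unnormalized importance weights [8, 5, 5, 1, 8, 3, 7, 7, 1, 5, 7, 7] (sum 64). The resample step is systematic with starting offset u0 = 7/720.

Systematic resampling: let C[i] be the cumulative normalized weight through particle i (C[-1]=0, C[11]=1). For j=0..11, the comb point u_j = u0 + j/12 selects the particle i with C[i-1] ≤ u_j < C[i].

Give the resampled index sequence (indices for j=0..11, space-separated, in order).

C = [1/8, 13/64, 9/32, 19/64, 27/64, 15/32, 37/64, 11/16, 45/64, 25/32, 57/64, 1]
j=0: u_0=7/720 ∈ [0, 1/8) → index 0
j=1: u_1=67/720 ∈ [0, 1/8) → index 0
j=2: u_2=127/720 ∈ [1/8, 13/64) → index 1
j=3: u_3=187/720 ∈ [13/64, 9/32) → index 2
j=4: u_4=247/720 ∈ [19/64, 27/64) → index 4
j=5: u_5=307/720 ∈ [27/64, 15/32) → index 5
j=6: u_6=367/720 ∈ [15/32, 37/64) → index 6
j=7: u_7=427/720 ∈ [37/64, 11/16) → index 7
j=8: u_8=487/720 ∈ [37/64, 11/16) → index 7
j=9: u_9=547/720 ∈ [45/64, 25/32) → index 9
j=10: u_10=607/720 ∈ [25/32, 57/64) → index 10
j=11: u_11=667/720 ∈ [57/64, 1) → index 11

0 0 1 2 4 5 6 7 7 9 10 11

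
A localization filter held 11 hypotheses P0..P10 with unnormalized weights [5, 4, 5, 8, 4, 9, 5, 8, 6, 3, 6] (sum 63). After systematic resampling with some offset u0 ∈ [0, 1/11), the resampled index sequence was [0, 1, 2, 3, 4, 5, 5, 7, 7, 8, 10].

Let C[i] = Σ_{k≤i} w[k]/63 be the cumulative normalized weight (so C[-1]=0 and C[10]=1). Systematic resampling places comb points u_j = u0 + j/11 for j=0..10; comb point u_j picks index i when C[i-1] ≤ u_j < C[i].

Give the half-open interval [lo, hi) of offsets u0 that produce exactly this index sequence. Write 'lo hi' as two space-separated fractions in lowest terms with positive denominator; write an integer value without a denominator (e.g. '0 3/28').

0 1/99

C = [5/63, 1/7, 2/9, 22/63, 26/63, 5/9, 40/63, 16/21, 6/7, 19/21, 1]
j=0 picked index 0: u0 ∈ [0, 5/63)
j=1 picked index 1: u0 ∈ [-8/693, 4/77)
j=2 picked index 2: u0 ∈ [-3/77, 4/99)
j=3 picked index 3: u0 ∈ [-5/99, 53/693)
j=4 picked index 4: u0 ∈ [-10/693, 34/693)
j=5 picked index 5: u0 ∈ [-29/693, 10/99)
j=6 picked index 5: u0 ∈ [-92/693, 1/99)
j=7 picked index 7: u0 ∈ [-1/693, 29/231)
j=8 picked index 7: u0 ∈ [-64/693, 8/231)
j=9 picked index 8: u0 ∈ [-13/231, 3/77)
j=10 picked index 10: u0 ∈ [-1/231, 1/11)
intersection: [0, 1/99)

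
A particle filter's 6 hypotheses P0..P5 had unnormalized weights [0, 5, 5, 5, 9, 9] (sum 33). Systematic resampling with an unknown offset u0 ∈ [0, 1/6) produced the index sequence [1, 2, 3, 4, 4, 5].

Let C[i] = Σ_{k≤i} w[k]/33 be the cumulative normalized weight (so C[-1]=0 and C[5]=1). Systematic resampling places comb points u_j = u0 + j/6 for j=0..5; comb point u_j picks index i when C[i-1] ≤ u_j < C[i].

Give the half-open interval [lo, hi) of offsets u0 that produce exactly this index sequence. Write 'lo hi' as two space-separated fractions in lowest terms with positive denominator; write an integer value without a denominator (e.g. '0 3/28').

0 2/33

C = [0, 5/33, 10/33, 5/11, 8/11, 1]
j=0 picked index 1: u0 ∈ [0, 5/33)
j=1 picked index 2: u0 ∈ [-1/66, 3/22)
j=2 picked index 3: u0 ∈ [-1/33, 4/33)
j=3 picked index 4: u0 ∈ [-1/22, 5/22)
j=4 picked index 4: u0 ∈ [-7/33, 2/33)
j=5 picked index 5: u0 ∈ [-7/66, 1/6)
intersection: [0, 2/33)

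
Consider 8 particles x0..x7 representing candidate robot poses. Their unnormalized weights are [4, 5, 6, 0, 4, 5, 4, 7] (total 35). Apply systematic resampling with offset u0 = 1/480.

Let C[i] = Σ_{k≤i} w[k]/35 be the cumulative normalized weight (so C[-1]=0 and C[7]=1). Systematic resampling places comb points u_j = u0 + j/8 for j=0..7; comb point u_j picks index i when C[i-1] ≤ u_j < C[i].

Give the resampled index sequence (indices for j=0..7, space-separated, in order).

0 1 1 2 4 5 6 7

C = [4/35, 9/35, 3/7, 3/7, 19/35, 24/35, 4/5, 1]
j=0: u_0=1/480 ∈ [0, 4/35) → index 0
j=1: u_1=61/480 ∈ [4/35, 9/35) → index 1
j=2: u_2=121/480 ∈ [4/35, 9/35) → index 1
j=3: u_3=181/480 ∈ [9/35, 3/7) → index 2
j=4: u_4=241/480 ∈ [3/7, 19/35) → index 4
j=5: u_5=301/480 ∈ [19/35, 24/35) → index 5
j=6: u_6=361/480 ∈ [24/35, 4/5) → index 6
j=7: u_7=421/480 ∈ [4/5, 1) → index 7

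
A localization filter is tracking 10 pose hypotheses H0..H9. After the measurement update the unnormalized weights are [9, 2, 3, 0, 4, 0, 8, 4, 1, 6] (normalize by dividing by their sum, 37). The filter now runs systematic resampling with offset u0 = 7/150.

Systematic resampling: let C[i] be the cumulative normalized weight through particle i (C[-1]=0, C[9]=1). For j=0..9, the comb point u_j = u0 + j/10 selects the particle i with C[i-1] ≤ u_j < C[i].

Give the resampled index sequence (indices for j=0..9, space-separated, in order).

C = [9/37, 11/37, 14/37, 14/37, 18/37, 18/37, 26/37, 30/37, 31/37, 1]
j=0: u_0=7/150 ∈ [0, 9/37) → index 0
j=1: u_1=11/75 ∈ [0, 9/37) → index 0
j=2: u_2=37/150 ∈ [9/37, 11/37) → index 1
j=3: u_3=26/75 ∈ [11/37, 14/37) → index 2
j=4: u_4=67/150 ∈ [14/37, 18/37) → index 4
j=5: u_5=41/75 ∈ [18/37, 26/37) → index 6
j=6: u_6=97/150 ∈ [18/37, 26/37) → index 6
j=7: u_7=56/75 ∈ [26/37, 30/37) → index 7
j=8: u_8=127/150 ∈ [31/37, 1) → index 9
j=9: u_9=71/75 ∈ [31/37, 1) → index 9

0 0 1 2 4 6 6 7 9 9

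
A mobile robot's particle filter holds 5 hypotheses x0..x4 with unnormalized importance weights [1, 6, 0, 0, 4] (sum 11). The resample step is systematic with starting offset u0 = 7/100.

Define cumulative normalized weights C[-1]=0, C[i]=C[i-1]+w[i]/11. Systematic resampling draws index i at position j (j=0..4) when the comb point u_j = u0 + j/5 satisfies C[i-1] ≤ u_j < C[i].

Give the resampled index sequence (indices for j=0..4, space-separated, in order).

0 1 1 4 4

C = [1/11, 7/11, 7/11, 7/11, 1]
j=0: u_0=7/100 ∈ [0, 1/11) → index 0
j=1: u_1=27/100 ∈ [1/11, 7/11) → index 1
j=2: u_2=47/100 ∈ [1/11, 7/11) → index 1
j=3: u_3=67/100 ∈ [7/11, 1) → index 4
j=4: u_4=87/100 ∈ [7/11, 1) → index 4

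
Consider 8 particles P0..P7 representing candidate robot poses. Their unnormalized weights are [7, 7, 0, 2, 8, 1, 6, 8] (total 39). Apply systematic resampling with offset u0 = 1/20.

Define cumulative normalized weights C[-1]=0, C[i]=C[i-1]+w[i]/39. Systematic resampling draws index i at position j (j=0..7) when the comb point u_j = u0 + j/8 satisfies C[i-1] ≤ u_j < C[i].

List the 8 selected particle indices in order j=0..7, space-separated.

0 0 1 4 4 6 7 7

C = [7/39, 14/39, 14/39, 16/39, 8/13, 25/39, 31/39, 1]
j=0: u_0=1/20 ∈ [0, 7/39) → index 0
j=1: u_1=7/40 ∈ [0, 7/39) → index 0
j=2: u_2=3/10 ∈ [7/39, 14/39) → index 1
j=3: u_3=17/40 ∈ [16/39, 8/13) → index 4
j=4: u_4=11/20 ∈ [16/39, 8/13) → index 4
j=5: u_5=27/40 ∈ [25/39, 31/39) → index 6
j=6: u_6=4/5 ∈ [31/39, 1) → index 7
j=7: u_7=37/40 ∈ [31/39, 1) → index 7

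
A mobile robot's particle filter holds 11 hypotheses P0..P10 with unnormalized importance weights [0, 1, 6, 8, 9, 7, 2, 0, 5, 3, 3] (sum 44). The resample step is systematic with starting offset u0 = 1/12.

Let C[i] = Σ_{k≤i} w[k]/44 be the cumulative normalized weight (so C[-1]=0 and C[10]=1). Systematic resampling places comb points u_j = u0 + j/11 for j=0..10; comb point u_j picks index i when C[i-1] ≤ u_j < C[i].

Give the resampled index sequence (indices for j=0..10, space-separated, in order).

2 3 3 4 4 4 5 6 8 9 10

C = [0, 1/44, 7/44, 15/44, 6/11, 31/44, 3/4, 3/4, 19/22, 41/44, 1]
j=0: u_0=1/12 ∈ [1/44, 7/44) → index 2
j=1: u_1=23/132 ∈ [7/44, 15/44) → index 3
j=2: u_2=35/132 ∈ [7/44, 15/44) → index 3
j=3: u_3=47/132 ∈ [15/44, 6/11) → index 4
j=4: u_4=59/132 ∈ [15/44, 6/11) → index 4
j=5: u_5=71/132 ∈ [15/44, 6/11) → index 4
j=6: u_6=83/132 ∈ [6/11, 31/44) → index 5
j=7: u_7=95/132 ∈ [31/44, 3/4) → index 6
j=8: u_8=107/132 ∈ [3/4, 19/22) → index 8
j=9: u_9=119/132 ∈ [19/22, 41/44) → index 9
j=10: u_10=131/132 ∈ [41/44, 1) → index 10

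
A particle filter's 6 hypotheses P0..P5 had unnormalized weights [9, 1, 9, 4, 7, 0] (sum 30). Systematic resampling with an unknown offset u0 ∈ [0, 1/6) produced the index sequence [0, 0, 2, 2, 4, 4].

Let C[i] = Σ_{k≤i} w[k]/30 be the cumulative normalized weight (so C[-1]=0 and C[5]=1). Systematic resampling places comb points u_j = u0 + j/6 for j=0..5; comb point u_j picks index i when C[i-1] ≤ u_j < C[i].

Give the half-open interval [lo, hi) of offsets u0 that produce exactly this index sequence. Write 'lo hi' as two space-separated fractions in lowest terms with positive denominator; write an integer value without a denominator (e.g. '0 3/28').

C = [3/10, 1/3, 19/30, 23/30, 1, 1]
j=0 picked index 0: u0 ∈ [0, 3/10)
j=1 picked index 0: u0 ∈ [-1/6, 2/15)
j=2 picked index 2: u0 ∈ [0, 3/10)
j=3 picked index 2: u0 ∈ [-1/6, 2/15)
j=4 picked index 4: u0 ∈ [1/10, 1/3)
j=5 picked index 4: u0 ∈ [-1/15, 1/6)
intersection: [1/10, 2/15)

1/10 2/15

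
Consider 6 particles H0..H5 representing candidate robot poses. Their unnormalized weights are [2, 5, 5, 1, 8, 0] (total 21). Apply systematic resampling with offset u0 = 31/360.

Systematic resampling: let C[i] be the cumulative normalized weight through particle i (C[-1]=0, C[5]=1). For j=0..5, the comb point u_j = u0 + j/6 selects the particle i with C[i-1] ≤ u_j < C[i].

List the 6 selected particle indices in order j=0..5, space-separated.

C = [2/21, 1/3, 4/7, 13/21, 1, 1]
j=0: u_0=31/360 ∈ [0, 2/21) → index 0
j=1: u_1=91/360 ∈ [2/21, 1/3) → index 1
j=2: u_2=151/360 ∈ [1/3, 4/7) → index 2
j=3: u_3=211/360 ∈ [4/7, 13/21) → index 3
j=4: u_4=271/360 ∈ [13/21, 1) → index 4
j=5: u_5=331/360 ∈ [13/21, 1) → index 4

0 1 2 3 4 4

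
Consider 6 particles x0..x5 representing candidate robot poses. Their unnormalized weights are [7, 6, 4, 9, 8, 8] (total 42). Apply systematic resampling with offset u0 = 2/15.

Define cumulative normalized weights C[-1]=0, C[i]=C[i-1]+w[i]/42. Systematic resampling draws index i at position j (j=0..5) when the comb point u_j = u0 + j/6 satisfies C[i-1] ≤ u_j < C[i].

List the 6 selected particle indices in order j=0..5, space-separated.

0 1 3 4 4 5

C = [1/6, 13/42, 17/42, 13/21, 17/21, 1]
j=0: u_0=2/15 ∈ [0, 1/6) → index 0
j=1: u_1=3/10 ∈ [1/6, 13/42) → index 1
j=2: u_2=7/15 ∈ [17/42, 13/21) → index 3
j=3: u_3=19/30 ∈ [13/21, 17/21) → index 4
j=4: u_4=4/5 ∈ [13/21, 17/21) → index 4
j=5: u_5=29/30 ∈ [17/21, 1) → index 5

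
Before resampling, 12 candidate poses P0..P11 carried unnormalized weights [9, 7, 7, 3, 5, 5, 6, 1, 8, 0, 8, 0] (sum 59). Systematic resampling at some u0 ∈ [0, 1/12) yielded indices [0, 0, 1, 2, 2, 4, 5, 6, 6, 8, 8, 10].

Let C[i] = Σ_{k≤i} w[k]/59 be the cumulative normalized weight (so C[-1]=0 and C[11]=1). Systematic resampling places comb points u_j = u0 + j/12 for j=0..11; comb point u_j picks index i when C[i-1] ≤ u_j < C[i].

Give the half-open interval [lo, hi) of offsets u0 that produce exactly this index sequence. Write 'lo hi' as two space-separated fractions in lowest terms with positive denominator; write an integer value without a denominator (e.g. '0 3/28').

19/708 11/354

C = [9/59, 16/59, 23/59, 26/59, 31/59, 36/59, 42/59, 43/59, 51/59, 51/59, 1, 1]
j=0 picked index 0: u0 ∈ [0, 9/59)
j=1 picked index 0: u0 ∈ [-1/12, 49/708)
j=2 picked index 1: u0 ∈ [-5/354, 37/354)
j=3 picked index 2: u0 ∈ [5/236, 33/236)
j=4 picked index 2: u0 ∈ [-11/177, 10/177)
j=5 picked index 4: u0 ∈ [17/708, 77/708)
j=6 picked index 5: u0 ∈ [3/118, 13/118)
j=7 picked index 6: u0 ∈ [19/708, 91/708)
j=8 picked index 6: u0 ∈ [-10/177, 8/177)
j=9 picked index 8: u0 ∈ [-5/236, 27/236)
j=10 picked index 8: u0 ∈ [-37/354, 11/354)
j=11 picked index 10: u0 ∈ [-37/708, 1/12)
intersection: [19/708, 11/354)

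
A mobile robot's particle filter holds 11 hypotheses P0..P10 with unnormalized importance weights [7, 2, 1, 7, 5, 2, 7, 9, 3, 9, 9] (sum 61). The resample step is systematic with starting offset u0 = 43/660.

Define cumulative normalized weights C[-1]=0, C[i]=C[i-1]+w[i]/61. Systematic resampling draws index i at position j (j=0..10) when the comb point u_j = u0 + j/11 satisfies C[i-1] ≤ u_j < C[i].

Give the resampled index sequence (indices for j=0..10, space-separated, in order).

C = [7/61, 9/61, 10/61, 17/61, 22/61, 24/61, 31/61, 40/61, 43/61, 52/61, 1]
j=0: u_0=43/660 ∈ [0, 7/61) → index 0
j=1: u_1=103/660 ∈ [9/61, 10/61) → index 2
j=2: u_2=163/660 ∈ [10/61, 17/61) → index 3
j=3: u_3=223/660 ∈ [17/61, 22/61) → index 4
j=4: u_4=283/660 ∈ [24/61, 31/61) → index 6
j=5: u_5=343/660 ∈ [31/61, 40/61) → index 7
j=6: u_6=403/660 ∈ [31/61, 40/61) → index 7
j=7: u_7=463/660 ∈ [40/61, 43/61) → index 8
j=8: u_8=523/660 ∈ [43/61, 52/61) → index 9
j=9: u_9=53/60 ∈ [52/61, 1) → index 10
j=10: u_10=643/660 ∈ [52/61, 1) → index 10

0 2 3 4 6 7 7 8 9 10 10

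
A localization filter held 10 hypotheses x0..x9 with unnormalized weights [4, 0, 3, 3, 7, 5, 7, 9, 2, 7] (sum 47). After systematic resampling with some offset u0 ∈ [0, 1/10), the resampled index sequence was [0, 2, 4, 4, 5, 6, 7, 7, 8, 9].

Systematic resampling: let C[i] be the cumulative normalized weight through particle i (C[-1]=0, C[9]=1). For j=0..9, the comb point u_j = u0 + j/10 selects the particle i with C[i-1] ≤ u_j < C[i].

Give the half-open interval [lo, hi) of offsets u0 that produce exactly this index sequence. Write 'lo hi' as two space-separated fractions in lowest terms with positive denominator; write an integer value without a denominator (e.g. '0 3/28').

4/235 23/470

C = [4/47, 4/47, 7/47, 10/47, 17/47, 22/47, 29/47, 38/47, 40/47, 1]
j=0 picked index 0: u0 ∈ [0, 4/47)
j=1 picked index 2: u0 ∈ [-7/470, 23/470)
j=2 picked index 4: u0 ∈ [3/235, 38/235)
j=3 picked index 4: u0 ∈ [-41/470, 29/470)
j=4 picked index 5: u0 ∈ [-9/235, 16/235)
j=5 picked index 6: u0 ∈ [-3/94, 11/94)
j=6 picked index 7: u0 ∈ [4/235, 49/235)
j=7 picked index 7: u0 ∈ [-39/470, 51/470)
j=8 picked index 8: u0 ∈ [2/235, 12/235)
j=9 picked index 9: u0 ∈ [-23/470, 1/10)
intersection: [4/235, 23/470)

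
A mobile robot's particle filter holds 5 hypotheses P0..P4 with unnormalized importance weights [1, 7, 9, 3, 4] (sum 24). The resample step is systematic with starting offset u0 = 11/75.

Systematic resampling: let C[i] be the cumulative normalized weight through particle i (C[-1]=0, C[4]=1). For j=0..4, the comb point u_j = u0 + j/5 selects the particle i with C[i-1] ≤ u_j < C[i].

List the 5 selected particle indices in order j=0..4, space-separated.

C = [1/24, 1/3, 17/24, 5/6, 1]
j=0: u_0=11/75 ∈ [1/24, 1/3) → index 1
j=1: u_1=26/75 ∈ [1/3, 17/24) → index 2
j=2: u_2=41/75 ∈ [1/3, 17/24) → index 2
j=3: u_3=56/75 ∈ [17/24, 5/6) → index 3
j=4: u_4=71/75 ∈ [5/6, 1) → index 4

1 2 2 3 4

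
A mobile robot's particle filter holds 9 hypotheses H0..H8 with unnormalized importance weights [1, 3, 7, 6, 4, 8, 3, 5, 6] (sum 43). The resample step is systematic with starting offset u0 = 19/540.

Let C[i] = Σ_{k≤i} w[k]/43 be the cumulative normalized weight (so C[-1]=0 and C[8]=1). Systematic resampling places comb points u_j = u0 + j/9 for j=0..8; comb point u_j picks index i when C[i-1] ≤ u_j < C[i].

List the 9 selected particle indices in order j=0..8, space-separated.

1 2 3 3 4 5 6 7 8

C = [1/43, 4/43, 11/43, 17/43, 21/43, 29/43, 32/43, 37/43, 1]
j=0: u_0=19/540 ∈ [1/43, 4/43) → index 1
j=1: u_1=79/540 ∈ [4/43, 11/43) → index 2
j=2: u_2=139/540 ∈ [11/43, 17/43) → index 3
j=3: u_3=199/540 ∈ [11/43, 17/43) → index 3
j=4: u_4=259/540 ∈ [17/43, 21/43) → index 4
j=5: u_5=319/540 ∈ [21/43, 29/43) → index 5
j=6: u_6=379/540 ∈ [29/43, 32/43) → index 6
j=7: u_7=439/540 ∈ [32/43, 37/43) → index 7
j=8: u_8=499/540 ∈ [37/43, 1) → index 8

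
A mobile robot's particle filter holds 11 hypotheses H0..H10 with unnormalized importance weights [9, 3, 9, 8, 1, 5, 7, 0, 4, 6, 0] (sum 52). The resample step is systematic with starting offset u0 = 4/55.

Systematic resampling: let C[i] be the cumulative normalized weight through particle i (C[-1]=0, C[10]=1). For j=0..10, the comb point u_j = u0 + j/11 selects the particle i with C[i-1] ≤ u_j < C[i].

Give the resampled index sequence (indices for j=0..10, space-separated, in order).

C = [9/52, 3/13, 21/52, 29/52, 15/26, 35/52, 21/26, 21/26, 23/26, 1, 1]
j=0: u_0=4/55 ∈ [0, 9/52) → index 0
j=1: u_1=9/55 ∈ [0, 9/52) → index 0
j=2: u_2=14/55 ∈ [3/13, 21/52) → index 2
j=3: u_3=19/55 ∈ [3/13, 21/52) → index 2
j=4: u_4=24/55 ∈ [21/52, 29/52) → index 3
j=5: u_5=29/55 ∈ [21/52, 29/52) → index 3
j=6: u_6=34/55 ∈ [15/26, 35/52) → index 5
j=7: u_7=39/55 ∈ [35/52, 21/26) → index 6
j=8: u_8=4/5 ∈ [35/52, 21/26) → index 6
j=9: u_9=49/55 ∈ [23/26, 1) → index 9
j=10: u_10=54/55 ∈ [23/26, 1) → index 9

0 0 2 2 3 3 5 6 6 9 9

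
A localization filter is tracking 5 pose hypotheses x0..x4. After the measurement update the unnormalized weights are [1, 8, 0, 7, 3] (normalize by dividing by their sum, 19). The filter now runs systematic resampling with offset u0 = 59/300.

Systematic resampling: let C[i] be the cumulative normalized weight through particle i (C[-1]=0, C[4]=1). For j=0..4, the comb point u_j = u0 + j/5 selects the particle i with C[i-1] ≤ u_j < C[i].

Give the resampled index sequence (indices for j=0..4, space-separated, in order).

C = [1/19, 9/19, 9/19, 16/19, 1]
j=0: u_0=59/300 ∈ [1/19, 9/19) → index 1
j=1: u_1=119/300 ∈ [1/19, 9/19) → index 1
j=2: u_2=179/300 ∈ [9/19, 16/19) → index 3
j=3: u_3=239/300 ∈ [9/19, 16/19) → index 3
j=4: u_4=299/300 ∈ [16/19, 1) → index 4

1 1 3 3 4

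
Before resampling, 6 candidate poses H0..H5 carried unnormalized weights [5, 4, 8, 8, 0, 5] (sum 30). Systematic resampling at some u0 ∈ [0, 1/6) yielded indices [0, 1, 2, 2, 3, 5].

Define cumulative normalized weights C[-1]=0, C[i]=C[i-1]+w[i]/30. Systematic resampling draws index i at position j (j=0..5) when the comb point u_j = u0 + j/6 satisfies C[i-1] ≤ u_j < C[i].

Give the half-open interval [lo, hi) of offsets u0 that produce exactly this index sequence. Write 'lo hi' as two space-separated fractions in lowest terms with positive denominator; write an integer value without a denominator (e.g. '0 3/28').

0 1/15

C = [1/6, 3/10, 17/30, 5/6, 5/6, 1]
j=0 picked index 0: u0 ∈ [0, 1/6)
j=1 picked index 1: u0 ∈ [0, 2/15)
j=2 picked index 2: u0 ∈ [-1/30, 7/30)
j=3 picked index 2: u0 ∈ [-1/5, 1/15)
j=4 picked index 3: u0 ∈ [-1/10, 1/6)
j=5 picked index 5: u0 ∈ [0, 1/6)
intersection: [0, 1/15)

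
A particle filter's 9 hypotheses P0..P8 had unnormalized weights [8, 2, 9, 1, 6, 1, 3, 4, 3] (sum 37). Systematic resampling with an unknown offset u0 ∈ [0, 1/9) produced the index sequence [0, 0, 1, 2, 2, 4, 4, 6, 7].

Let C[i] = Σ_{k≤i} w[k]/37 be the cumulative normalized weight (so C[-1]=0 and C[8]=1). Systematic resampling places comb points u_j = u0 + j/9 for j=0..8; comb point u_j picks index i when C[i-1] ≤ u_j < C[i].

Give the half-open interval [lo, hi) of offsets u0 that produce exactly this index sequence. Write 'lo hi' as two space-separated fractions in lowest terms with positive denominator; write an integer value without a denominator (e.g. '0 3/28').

C = [8/37, 10/37, 19/37, 20/37, 26/37, 27/37, 30/37, 34/37, 1]
j=0 picked index 0: u0 ∈ [0, 8/37)
j=1 picked index 0: u0 ∈ [-1/9, 35/333)
j=2 picked index 1: u0 ∈ [-2/333, 16/333)
j=3 picked index 2: u0 ∈ [-7/111, 20/111)
j=4 picked index 2: u0 ∈ [-58/333, 23/333)
j=5 picked index 4: u0 ∈ [-5/333, 49/333)
j=6 picked index 4: u0 ∈ [-14/111, 4/111)
j=7 picked index 6: u0 ∈ [-16/333, 11/333)
j=8 picked index 7: u0 ∈ [-26/333, 10/333)
intersection: [0, 10/333)

0 10/333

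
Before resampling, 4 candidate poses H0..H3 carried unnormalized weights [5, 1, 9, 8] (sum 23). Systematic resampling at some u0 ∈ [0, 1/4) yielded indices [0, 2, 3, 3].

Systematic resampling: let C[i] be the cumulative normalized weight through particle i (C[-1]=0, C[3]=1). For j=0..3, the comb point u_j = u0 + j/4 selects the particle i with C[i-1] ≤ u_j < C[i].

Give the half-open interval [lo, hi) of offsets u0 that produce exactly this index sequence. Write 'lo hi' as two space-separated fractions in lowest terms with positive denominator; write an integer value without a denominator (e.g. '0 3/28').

7/46 5/23

C = [5/23, 6/23, 15/23, 1]
j=0 picked index 0: u0 ∈ [0, 5/23)
j=1 picked index 2: u0 ∈ [1/92, 37/92)
j=2 picked index 3: u0 ∈ [7/46, 1/2)
j=3 picked index 3: u0 ∈ [-9/92, 1/4)
intersection: [7/46, 5/23)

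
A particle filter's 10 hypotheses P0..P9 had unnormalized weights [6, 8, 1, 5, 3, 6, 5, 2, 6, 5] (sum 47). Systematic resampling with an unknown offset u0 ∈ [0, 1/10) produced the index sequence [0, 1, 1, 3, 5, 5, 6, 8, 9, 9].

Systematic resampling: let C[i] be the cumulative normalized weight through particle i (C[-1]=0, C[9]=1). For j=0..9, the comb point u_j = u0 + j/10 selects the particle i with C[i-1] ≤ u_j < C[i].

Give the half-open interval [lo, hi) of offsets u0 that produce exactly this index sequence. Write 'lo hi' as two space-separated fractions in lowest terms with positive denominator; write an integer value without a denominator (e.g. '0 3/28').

22/235 23/235

C = [6/47, 14/47, 15/47, 20/47, 23/47, 29/47, 34/47, 36/47, 42/47, 1]
j=0 picked index 0: u0 ∈ [0, 6/47)
j=1 picked index 1: u0 ∈ [13/470, 93/470)
j=2 picked index 1: u0 ∈ [-17/235, 23/235)
j=3 picked index 3: u0 ∈ [9/470, 59/470)
j=4 picked index 5: u0 ∈ [21/235, 51/235)
j=5 picked index 5: u0 ∈ [-1/94, 11/94)
j=6 picked index 6: u0 ∈ [4/235, 29/235)
j=7 picked index 8: u0 ∈ [31/470, 91/470)
j=8 picked index 9: u0 ∈ [22/235, 1/5)
j=9 picked index 9: u0 ∈ [-3/470, 1/10)
intersection: [22/235, 23/235)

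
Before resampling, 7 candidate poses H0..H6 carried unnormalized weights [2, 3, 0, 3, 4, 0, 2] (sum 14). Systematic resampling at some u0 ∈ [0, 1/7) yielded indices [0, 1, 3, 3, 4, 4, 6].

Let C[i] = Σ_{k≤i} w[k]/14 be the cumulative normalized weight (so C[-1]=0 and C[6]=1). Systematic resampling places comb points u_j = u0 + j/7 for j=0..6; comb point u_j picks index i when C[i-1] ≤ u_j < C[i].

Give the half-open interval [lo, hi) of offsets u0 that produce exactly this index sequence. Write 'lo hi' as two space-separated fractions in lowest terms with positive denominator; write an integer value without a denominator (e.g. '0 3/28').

C = [1/7, 5/14, 5/14, 4/7, 6/7, 6/7, 1]
j=0 picked index 0: u0 ∈ [0, 1/7)
j=1 picked index 1: u0 ∈ [0, 3/14)
j=2 picked index 3: u0 ∈ [1/14, 2/7)
j=3 picked index 3: u0 ∈ [-1/14, 1/7)
j=4 picked index 4: u0 ∈ [0, 2/7)
j=5 picked index 4: u0 ∈ [-1/7, 1/7)
j=6 picked index 6: u0 ∈ [0, 1/7)
intersection: [1/14, 1/7)

1/14 1/7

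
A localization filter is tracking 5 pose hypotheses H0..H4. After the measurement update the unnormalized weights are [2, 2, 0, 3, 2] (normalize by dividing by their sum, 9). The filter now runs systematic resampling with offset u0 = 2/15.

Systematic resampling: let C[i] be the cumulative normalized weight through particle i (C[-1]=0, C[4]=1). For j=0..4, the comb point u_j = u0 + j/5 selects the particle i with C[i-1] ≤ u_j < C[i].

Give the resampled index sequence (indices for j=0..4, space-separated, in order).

0 1 3 3 4

C = [2/9, 4/9, 4/9, 7/9, 1]
j=0: u_0=2/15 ∈ [0, 2/9) → index 0
j=1: u_1=1/3 ∈ [2/9, 4/9) → index 1
j=2: u_2=8/15 ∈ [4/9, 7/9) → index 3
j=3: u_3=11/15 ∈ [4/9, 7/9) → index 3
j=4: u_4=14/15 ∈ [7/9, 1) → index 4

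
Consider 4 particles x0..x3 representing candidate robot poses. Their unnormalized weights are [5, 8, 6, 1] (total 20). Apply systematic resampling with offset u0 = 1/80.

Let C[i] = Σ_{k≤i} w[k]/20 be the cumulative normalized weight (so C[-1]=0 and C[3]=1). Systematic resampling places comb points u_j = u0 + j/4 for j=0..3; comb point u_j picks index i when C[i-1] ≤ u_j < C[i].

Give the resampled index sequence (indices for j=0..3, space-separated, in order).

C = [1/4, 13/20, 19/20, 1]
j=0: u_0=1/80 ∈ [0, 1/4) → index 0
j=1: u_1=21/80 ∈ [1/4, 13/20) → index 1
j=2: u_2=41/80 ∈ [1/4, 13/20) → index 1
j=3: u_3=61/80 ∈ [13/20, 19/20) → index 2

0 1 1 2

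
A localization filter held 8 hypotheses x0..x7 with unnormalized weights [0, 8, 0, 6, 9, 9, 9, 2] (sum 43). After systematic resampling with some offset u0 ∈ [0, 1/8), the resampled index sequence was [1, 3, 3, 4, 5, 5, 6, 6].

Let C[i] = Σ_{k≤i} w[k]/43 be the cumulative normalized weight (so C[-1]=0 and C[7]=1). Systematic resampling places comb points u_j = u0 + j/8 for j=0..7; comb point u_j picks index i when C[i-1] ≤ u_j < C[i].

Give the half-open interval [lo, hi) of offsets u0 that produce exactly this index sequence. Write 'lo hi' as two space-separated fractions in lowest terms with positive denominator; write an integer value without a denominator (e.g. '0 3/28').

C = [0, 8/43, 8/43, 14/43, 23/43, 32/43, 41/43, 1]
j=0 picked index 1: u0 ∈ [0, 8/43)
j=1 picked index 3: u0 ∈ [21/344, 69/344)
j=2 picked index 3: u0 ∈ [-11/172, 13/172)
j=3 picked index 4: u0 ∈ [-17/344, 55/344)
j=4 picked index 5: u0 ∈ [3/86, 21/86)
j=5 picked index 5: u0 ∈ [-31/344, 41/344)
j=6 picked index 6: u0 ∈ [-1/172, 35/172)
j=7 picked index 6: u0 ∈ [-45/344, 27/344)
intersection: [21/344, 13/172)

21/344 13/172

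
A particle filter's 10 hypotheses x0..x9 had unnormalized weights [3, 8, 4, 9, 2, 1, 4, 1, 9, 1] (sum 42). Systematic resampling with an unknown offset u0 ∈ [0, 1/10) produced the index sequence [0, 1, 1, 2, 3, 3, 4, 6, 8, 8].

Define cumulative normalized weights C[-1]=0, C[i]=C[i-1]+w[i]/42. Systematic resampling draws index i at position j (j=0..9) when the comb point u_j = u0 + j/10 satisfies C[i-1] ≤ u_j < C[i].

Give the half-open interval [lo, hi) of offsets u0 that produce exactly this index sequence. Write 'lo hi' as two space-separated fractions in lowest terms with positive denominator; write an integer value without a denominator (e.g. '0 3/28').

C = [1/14, 11/42, 5/14, 4/7, 13/21, 9/14, 31/42, 16/21, 41/42, 1]
j=0 picked index 0: u0 ∈ [0, 1/14)
j=1 picked index 1: u0 ∈ [-1/35, 17/105)
j=2 picked index 1: u0 ∈ [-9/70, 13/210)
j=3 picked index 2: u0 ∈ [-4/105, 2/35)
j=4 picked index 3: u0 ∈ [-3/70, 6/35)
j=5 picked index 3: u0 ∈ [-1/7, 1/14)
j=6 picked index 4: u0 ∈ [-1/35, 2/105)
j=7 picked index 6: u0 ∈ [-2/35, 4/105)
j=8 picked index 8: u0 ∈ [-4/105, 37/210)
j=9 picked index 8: u0 ∈ [-29/210, 8/105)
intersection: [0, 2/105)

0 2/105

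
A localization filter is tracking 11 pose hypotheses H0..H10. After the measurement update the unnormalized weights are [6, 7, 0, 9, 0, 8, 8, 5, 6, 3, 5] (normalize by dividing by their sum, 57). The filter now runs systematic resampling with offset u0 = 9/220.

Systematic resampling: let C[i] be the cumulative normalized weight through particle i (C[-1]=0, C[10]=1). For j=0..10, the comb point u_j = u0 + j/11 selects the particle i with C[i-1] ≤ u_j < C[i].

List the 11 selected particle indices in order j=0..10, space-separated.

C = [2/19, 13/57, 13/57, 22/57, 22/57, 10/19, 2/3, 43/57, 49/57, 52/57, 1]
j=0: u_0=9/220 ∈ [0, 2/19) → index 0
j=1: u_1=29/220 ∈ [2/19, 13/57) → index 1
j=2: u_2=49/220 ∈ [2/19, 13/57) → index 1
j=3: u_3=69/220 ∈ [13/57, 22/57) → index 3
j=4: u_4=89/220 ∈ [22/57, 10/19) → index 5
j=5: u_5=109/220 ∈ [22/57, 10/19) → index 5
j=6: u_6=129/220 ∈ [10/19, 2/3) → index 6
j=7: u_7=149/220 ∈ [2/3, 43/57) → index 7
j=8: u_8=169/220 ∈ [43/57, 49/57) → index 8
j=9: u_9=189/220 ∈ [43/57, 49/57) → index 8
j=10: u_10=19/20 ∈ [52/57, 1) → index 10

0 1 1 3 5 5 6 7 8 8 10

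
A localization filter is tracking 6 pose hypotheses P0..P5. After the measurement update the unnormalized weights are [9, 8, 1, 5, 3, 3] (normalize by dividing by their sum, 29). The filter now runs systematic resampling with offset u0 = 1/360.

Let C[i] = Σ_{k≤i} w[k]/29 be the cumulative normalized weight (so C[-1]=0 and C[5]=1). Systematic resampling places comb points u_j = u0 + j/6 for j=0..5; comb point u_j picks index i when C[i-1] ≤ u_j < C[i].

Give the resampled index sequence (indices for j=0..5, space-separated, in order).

0 0 1 1 3 4

C = [9/29, 17/29, 18/29, 23/29, 26/29, 1]
j=0: u_0=1/360 ∈ [0, 9/29) → index 0
j=1: u_1=61/360 ∈ [0, 9/29) → index 0
j=2: u_2=121/360 ∈ [9/29, 17/29) → index 1
j=3: u_3=181/360 ∈ [9/29, 17/29) → index 1
j=4: u_4=241/360 ∈ [18/29, 23/29) → index 3
j=5: u_5=301/360 ∈ [23/29, 26/29) → index 4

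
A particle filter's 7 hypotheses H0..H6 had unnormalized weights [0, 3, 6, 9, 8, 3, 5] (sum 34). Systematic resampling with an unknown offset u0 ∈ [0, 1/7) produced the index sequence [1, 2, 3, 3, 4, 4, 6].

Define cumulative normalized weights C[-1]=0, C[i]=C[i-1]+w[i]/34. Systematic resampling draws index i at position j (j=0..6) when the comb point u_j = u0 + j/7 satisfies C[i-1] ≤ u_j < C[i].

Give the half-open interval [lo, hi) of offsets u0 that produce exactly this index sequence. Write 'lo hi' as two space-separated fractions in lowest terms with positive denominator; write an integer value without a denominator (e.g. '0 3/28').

C = [0, 3/34, 9/34, 9/17, 13/17, 29/34, 1]
j=0 picked index 1: u0 ∈ [0, 3/34)
j=1 picked index 2: u0 ∈ [-13/238, 29/238)
j=2 picked index 3: u0 ∈ [-5/238, 29/119)
j=3 picked index 3: u0 ∈ [-39/238, 12/119)
j=4 picked index 4: u0 ∈ [-5/119, 23/119)
j=5 picked index 4: u0 ∈ [-22/119, 6/119)
j=6 picked index 6: u0 ∈ [-1/238, 1/7)
intersection: [0, 6/119)

0 6/119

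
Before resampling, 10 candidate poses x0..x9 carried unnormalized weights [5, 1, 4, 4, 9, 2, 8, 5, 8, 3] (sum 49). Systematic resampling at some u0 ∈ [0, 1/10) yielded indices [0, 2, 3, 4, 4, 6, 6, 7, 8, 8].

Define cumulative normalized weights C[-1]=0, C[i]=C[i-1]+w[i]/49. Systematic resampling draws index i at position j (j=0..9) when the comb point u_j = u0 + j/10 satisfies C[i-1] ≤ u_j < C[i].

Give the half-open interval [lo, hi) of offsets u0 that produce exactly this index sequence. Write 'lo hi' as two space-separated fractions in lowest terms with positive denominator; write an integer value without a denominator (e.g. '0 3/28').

11/490 19/490

C = [5/49, 6/49, 10/49, 2/7, 23/49, 25/49, 33/49, 38/49, 46/49, 1]
j=0 picked index 0: u0 ∈ [0, 5/49)
j=1 picked index 2: u0 ∈ [11/490, 51/490)
j=2 picked index 3: u0 ∈ [1/245, 3/35)
j=3 picked index 4: u0 ∈ [-1/70, 83/490)
j=4 picked index 4: u0 ∈ [-4/35, 17/245)
j=5 picked index 6: u0 ∈ [1/98, 17/98)
j=6 picked index 6: u0 ∈ [-22/245, 18/245)
j=7 picked index 7: u0 ∈ [-13/490, 37/490)
j=8 picked index 8: u0 ∈ [-6/245, 34/245)
j=9 picked index 8: u0 ∈ [-61/490, 19/490)
intersection: [11/490, 19/490)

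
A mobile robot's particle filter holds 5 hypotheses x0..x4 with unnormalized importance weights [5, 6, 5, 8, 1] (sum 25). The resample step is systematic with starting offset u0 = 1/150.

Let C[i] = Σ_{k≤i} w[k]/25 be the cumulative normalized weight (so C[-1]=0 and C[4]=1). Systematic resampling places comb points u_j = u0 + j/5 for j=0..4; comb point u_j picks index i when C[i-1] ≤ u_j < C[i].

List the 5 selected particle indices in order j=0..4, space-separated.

C = [1/5, 11/25, 16/25, 24/25, 1]
j=0: u_0=1/150 ∈ [0, 1/5) → index 0
j=1: u_1=31/150 ∈ [1/5, 11/25) → index 1
j=2: u_2=61/150 ∈ [1/5, 11/25) → index 1
j=3: u_3=91/150 ∈ [11/25, 16/25) → index 2
j=4: u_4=121/150 ∈ [16/25, 24/25) → index 3

0 1 1 2 3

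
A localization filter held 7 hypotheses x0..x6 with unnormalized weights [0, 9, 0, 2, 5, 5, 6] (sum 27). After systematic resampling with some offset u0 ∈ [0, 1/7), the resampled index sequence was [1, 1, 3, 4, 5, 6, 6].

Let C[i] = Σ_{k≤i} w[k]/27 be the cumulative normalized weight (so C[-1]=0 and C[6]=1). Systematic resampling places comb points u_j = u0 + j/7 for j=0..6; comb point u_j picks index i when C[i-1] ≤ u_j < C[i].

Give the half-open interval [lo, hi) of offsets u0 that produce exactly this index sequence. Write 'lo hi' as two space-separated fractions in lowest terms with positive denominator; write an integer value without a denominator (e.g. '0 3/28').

4/63 23/189

C = [0, 1/3, 1/3, 11/27, 16/27, 7/9, 1]
j=0 picked index 1: u0 ∈ [0, 1/3)
j=1 picked index 1: u0 ∈ [-1/7, 4/21)
j=2 picked index 3: u0 ∈ [1/21, 23/189)
j=3 picked index 4: u0 ∈ [-4/189, 31/189)
j=4 picked index 5: u0 ∈ [4/189, 13/63)
j=5 picked index 6: u0 ∈ [4/63, 2/7)
j=6 picked index 6: u0 ∈ [-5/63, 1/7)
intersection: [4/63, 23/189)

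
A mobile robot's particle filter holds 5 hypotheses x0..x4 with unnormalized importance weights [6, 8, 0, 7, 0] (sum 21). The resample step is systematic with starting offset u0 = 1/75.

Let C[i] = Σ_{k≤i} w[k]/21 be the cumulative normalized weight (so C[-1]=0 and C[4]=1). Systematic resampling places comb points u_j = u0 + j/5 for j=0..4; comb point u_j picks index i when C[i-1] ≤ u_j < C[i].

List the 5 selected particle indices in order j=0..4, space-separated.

C = [2/7, 2/3, 2/3, 1, 1]
j=0: u_0=1/75 ∈ [0, 2/7) → index 0
j=1: u_1=16/75 ∈ [0, 2/7) → index 0
j=2: u_2=31/75 ∈ [2/7, 2/3) → index 1
j=3: u_3=46/75 ∈ [2/7, 2/3) → index 1
j=4: u_4=61/75 ∈ [2/3, 1) → index 3

0 0 1 1 3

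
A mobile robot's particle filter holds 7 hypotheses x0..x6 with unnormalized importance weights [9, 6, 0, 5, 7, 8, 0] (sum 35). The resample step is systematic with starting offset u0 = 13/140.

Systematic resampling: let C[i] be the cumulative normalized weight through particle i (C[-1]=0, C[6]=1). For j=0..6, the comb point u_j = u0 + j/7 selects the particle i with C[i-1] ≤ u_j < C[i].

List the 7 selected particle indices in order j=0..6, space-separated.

0 0 1 3 4 5 5

C = [9/35, 3/7, 3/7, 4/7, 27/35, 1, 1]
j=0: u_0=13/140 ∈ [0, 9/35) → index 0
j=1: u_1=33/140 ∈ [0, 9/35) → index 0
j=2: u_2=53/140 ∈ [9/35, 3/7) → index 1
j=3: u_3=73/140 ∈ [3/7, 4/7) → index 3
j=4: u_4=93/140 ∈ [4/7, 27/35) → index 4
j=5: u_5=113/140 ∈ [27/35, 1) → index 5
j=6: u_6=19/20 ∈ [27/35, 1) → index 5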